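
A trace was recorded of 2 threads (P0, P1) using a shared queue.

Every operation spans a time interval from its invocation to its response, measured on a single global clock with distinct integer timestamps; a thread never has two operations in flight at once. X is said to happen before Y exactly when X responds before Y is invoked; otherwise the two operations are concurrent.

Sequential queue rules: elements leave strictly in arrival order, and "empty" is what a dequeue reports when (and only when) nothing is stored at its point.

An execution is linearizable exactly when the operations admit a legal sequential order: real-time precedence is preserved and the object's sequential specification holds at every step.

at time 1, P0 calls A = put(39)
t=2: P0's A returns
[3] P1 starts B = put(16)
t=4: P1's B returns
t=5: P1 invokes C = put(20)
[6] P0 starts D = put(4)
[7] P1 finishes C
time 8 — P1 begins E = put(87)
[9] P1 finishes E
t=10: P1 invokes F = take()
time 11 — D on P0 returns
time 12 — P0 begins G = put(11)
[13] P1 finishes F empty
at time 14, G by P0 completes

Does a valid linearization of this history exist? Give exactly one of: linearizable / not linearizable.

already the first 13 events (up to F's response at time 13) admit no linearization; the first 12 still do
no legal order exists: 4 real-time-consistent candidates over 6 completed queue operations, all rejected
every completion of the 1 pending operation (G) was checked; none linearizes
for example A, B, C, D, E, F (pending dropped) fails at step 6: F take() → empty is not legal there
for example A, B, C, E, D, F (pending dropped) fails at step 6: F take() → empty is not legal there

not linearizable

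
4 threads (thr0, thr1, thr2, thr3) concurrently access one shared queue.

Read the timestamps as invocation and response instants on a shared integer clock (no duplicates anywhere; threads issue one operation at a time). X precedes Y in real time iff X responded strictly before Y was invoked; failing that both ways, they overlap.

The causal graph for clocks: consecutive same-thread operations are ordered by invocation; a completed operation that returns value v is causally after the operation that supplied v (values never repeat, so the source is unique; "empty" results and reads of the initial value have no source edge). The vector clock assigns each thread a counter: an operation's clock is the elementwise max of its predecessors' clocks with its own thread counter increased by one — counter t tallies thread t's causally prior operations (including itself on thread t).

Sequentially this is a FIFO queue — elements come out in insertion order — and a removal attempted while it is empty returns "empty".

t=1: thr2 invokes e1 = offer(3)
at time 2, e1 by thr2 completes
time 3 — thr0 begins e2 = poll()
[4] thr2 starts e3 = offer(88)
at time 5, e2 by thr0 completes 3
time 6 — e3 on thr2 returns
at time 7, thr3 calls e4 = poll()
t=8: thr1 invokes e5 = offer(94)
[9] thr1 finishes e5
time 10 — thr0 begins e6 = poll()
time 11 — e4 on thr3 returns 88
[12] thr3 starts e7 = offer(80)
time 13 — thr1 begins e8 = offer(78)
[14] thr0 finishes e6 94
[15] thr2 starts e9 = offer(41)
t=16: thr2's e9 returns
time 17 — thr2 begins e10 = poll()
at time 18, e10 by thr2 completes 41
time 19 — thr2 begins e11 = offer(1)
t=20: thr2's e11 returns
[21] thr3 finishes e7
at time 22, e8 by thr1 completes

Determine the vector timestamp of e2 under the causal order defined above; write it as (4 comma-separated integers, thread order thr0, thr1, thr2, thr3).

(1, 0, 1, 0)

no predecessors for e1 (invoked 1): thr2 increments from zero → (0, 0, 1, 0)
no predecessors for e5 (invoked 8): thr1 increments from zero → (0, 1, 0, 0)
e3 (invocation 4): componentwise max over VC(e1)=(0, 0, 1, 0), +1 at thr2, giving (0, 0, 2, 0)
e8 (invocation 13): componentwise max over VC(e5)=(0, 1, 0, 0), +1 at thr1, giving (0, 2, 0, 0)
e2 (invocation 3): componentwise max over VC(e1)=(0, 0, 1, 0), +1 at thr0, giving (1, 0, 1, 0)
e4 (invocation 7): componentwise max over VC(e3)=(0, 0, 2, 0), +1 at thr3, giving (0, 0, 2, 1)
e9 (invocation 15): componentwise max over VC(e3)=(0, 0, 2, 0), +1 at thr2, giving (0, 0, 3, 0)
e7 (invocation 12): componentwise max over VC(e4)=(0, 0, 2, 1), +1 at thr3, giving (0, 0, 2, 2)
e10 (invocation 17): componentwise max over VC(e9)=(0, 0, 3, 0), +1 at thr2, giving (0, 0, 4, 0)
e6 (invocation 10): componentwise max over VC(e2)=(1, 0, 1, 0), VC(e5)=(0, 1, 0, 0), +1 at thr0, giving (2, 1, 1, 0)
e11 (invocation 19): componentwise max over VC(e10)=(0, 0, 4, 0), +1 at thr2, giving (0, 0, 5, 0)
target: VC(e2) = (1, 0, 1, 0)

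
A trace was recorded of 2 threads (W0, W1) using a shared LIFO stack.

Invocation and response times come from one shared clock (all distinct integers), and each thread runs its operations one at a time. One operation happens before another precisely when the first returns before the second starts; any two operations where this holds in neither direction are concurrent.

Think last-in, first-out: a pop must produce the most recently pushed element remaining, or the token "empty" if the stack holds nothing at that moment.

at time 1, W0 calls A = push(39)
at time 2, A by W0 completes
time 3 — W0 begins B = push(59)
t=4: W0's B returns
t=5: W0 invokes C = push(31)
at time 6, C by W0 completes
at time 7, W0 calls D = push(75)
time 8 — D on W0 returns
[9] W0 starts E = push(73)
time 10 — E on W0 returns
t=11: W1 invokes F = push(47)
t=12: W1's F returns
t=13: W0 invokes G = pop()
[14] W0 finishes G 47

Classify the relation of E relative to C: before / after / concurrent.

E spans [9,10], C spans [5,6]
resp(C)=6 < inv(E)=9

after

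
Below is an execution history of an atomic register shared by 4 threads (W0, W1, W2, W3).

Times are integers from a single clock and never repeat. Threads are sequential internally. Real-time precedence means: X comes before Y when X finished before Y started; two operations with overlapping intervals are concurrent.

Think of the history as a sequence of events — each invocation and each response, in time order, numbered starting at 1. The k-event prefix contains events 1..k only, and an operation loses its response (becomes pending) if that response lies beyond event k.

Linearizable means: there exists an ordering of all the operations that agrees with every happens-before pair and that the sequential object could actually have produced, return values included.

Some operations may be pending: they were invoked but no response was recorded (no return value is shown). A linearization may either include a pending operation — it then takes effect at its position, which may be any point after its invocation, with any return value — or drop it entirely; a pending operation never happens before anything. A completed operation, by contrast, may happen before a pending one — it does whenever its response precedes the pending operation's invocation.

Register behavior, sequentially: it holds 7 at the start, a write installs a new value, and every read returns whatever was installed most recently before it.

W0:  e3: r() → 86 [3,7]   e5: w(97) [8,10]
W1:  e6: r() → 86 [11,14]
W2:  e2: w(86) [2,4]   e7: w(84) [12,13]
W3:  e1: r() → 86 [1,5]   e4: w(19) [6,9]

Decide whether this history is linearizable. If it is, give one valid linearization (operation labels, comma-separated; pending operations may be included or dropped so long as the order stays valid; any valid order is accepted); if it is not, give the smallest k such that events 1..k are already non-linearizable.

not linearizable — minimal violating prefix: 14 events

events 1..13 are fine; event 14 — the response of e6 at time 14 — makes the prefix non-linearizable
7 completed operations, 28 real-time-consistent orders — every atomic register replay fails
for example e1, e2, e3, e4, e5, e6, e7 fails at step 1: e1 r() → 86 is not legal there
for example e1, e2, e3, e4, e5, e7, e6 fails at step 1: e1 r() → 86 is not legal there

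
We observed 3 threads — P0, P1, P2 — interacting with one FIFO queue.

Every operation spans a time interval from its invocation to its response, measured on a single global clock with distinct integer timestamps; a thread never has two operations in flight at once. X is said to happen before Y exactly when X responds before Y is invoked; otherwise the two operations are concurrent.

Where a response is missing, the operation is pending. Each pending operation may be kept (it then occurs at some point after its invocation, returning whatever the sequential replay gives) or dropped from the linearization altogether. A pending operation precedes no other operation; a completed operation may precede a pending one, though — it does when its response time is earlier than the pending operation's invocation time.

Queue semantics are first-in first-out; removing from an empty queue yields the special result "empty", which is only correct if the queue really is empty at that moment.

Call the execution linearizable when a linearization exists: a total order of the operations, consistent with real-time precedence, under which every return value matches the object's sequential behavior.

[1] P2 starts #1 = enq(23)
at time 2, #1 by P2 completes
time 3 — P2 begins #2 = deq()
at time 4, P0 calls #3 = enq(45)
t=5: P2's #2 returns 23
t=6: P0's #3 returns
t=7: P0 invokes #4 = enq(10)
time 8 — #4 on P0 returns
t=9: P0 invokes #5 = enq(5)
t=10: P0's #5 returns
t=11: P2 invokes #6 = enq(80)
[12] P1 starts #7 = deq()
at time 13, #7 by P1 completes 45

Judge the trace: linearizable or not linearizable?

linearizable

witness order: #1, #2, #3, #4, #5, #6, #7
step 1: #1 enq(23) — queue <23>
step 2: #2 deq() → 23 — queue <>
step 3: #3 enq(45) — queue <45>
step 4: #4 enq(10) — queue <45,10>
step 5: #5 enq(5) — queue <45,10,5>
step 6: #6 enq(80) (pending, included) — queue <45,10,5,80>
step 7: #7 deq() → 45 — queue <10,5,80>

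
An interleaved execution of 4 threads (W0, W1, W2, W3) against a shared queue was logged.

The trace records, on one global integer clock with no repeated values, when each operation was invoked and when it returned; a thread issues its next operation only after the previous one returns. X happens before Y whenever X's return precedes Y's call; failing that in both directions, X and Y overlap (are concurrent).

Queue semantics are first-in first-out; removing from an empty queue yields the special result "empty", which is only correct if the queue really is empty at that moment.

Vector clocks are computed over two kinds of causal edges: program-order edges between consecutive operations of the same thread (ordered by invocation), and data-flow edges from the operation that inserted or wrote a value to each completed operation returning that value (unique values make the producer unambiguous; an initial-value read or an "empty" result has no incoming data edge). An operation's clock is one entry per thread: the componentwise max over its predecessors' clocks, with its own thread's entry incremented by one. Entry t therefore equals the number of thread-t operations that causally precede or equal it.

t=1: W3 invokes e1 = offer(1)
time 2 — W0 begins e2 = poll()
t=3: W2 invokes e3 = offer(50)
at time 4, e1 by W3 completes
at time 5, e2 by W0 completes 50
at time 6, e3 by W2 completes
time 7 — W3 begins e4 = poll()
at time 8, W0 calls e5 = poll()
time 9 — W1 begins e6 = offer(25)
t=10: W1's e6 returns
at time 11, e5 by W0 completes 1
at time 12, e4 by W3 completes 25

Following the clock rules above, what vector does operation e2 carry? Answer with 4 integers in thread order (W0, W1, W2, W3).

root op e1, invoked 1: fresh clock plus W3's own tick → (0, 0, 0, 1)
root op e3, invoked 3: fresh clock plus W2's own tick → (0, 0, 1, 0)
root op e6, invoked 9: fresh clock plus W1's own tick → (0, 1, 0, 0)
merge at e2 (invoked 2): VC(e3)=(0, 0, 1, 0), own-thread bump on W0 → (1, 0, 1, 0)
merge at e4 (invoked 7): VC(e1)=(0, 0, 0, 1), VC(e6)=(0, 1, 0, 0), own-thread bump on W3 → (0, 1, 0, 2)
merge at e5 (invoked 8): VC(e1)=(0, 0, 0, 1), VC(e2)=(1, 0, 1, 0), own-thread bump on W0 → (2, 0, 1, 1)
target: VC(e2) = (1, 0, 1, 0)

(1, 0, 1, 0)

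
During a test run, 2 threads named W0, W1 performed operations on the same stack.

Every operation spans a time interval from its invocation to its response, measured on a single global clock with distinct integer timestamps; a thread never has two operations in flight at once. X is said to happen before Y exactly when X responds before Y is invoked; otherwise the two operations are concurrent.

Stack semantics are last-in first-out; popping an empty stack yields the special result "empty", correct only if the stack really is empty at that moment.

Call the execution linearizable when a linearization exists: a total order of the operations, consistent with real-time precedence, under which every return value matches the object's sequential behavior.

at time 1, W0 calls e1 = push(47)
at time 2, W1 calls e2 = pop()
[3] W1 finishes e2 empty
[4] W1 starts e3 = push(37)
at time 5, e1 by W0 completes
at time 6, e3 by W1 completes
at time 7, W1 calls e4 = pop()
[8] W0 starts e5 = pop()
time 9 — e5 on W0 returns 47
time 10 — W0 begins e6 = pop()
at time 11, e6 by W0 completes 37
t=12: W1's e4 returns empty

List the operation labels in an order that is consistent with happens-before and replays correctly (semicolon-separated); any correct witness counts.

1. e2 pop() → empty, leaving stack <>
2. e3 push(37), leaving stack <37>
3. e1 push(47), leaving stack <37,47>
4. e5 pop() → 47, leaving stack <37>
5. e6 pop() → 37, leaving stack <>
6. e4 pop() → empty, leaving stack <>

e2; e3; e1; e5; e6; e4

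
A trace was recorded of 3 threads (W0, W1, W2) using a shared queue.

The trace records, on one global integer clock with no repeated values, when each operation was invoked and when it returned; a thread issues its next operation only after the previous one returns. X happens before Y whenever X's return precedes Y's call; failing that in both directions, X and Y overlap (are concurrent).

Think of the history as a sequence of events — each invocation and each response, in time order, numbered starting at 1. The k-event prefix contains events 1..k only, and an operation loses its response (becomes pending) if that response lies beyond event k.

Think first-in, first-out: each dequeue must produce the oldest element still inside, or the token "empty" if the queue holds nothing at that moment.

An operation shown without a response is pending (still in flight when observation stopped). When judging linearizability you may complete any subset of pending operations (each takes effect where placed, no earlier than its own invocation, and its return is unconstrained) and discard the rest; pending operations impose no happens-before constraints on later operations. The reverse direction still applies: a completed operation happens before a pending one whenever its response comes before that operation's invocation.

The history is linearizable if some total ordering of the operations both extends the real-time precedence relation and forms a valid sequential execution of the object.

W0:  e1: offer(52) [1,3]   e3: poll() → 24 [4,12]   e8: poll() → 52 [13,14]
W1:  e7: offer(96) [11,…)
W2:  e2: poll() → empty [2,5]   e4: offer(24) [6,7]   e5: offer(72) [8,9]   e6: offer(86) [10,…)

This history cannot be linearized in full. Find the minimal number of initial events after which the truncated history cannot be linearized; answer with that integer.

12

one valid order for events 1..11 is e1, e3, e2, e4, e5:
1. e1 offer(52), leaving queue <52>
2. e3 poll() (pending, included), leaving queue <>
3. e2 poll() → empty, leaving queue <>
4. e4 offer(24), leaving queue <24>
5. e5 offer(72), leaving queue <24,72>
with event 12 included (e3 responding at time 12), all real-time-consistent orders fail
including or dropping the 2 pending operations (e6, e7) in any combination fails
one such order, e1, e2, e3, e4, e5 (pending dropped), breaks at step 2 where e2 poll() → empty is illegal
one such order, e1, e2, e4, e3, e5 (pending dropped), breaks at step 2 where e2 poll() → empty is illegal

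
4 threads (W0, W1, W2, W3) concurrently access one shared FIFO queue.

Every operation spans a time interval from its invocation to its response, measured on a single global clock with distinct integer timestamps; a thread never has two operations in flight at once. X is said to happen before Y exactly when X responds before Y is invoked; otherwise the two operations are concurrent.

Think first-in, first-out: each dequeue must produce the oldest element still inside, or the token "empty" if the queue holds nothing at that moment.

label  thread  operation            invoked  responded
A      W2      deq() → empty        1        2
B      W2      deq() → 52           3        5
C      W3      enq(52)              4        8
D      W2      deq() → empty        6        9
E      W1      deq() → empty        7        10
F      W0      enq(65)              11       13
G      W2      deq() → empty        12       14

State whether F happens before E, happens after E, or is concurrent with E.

F spans [11,13], E spans [7,10]
resp(E)=10 < inv(F)=11

after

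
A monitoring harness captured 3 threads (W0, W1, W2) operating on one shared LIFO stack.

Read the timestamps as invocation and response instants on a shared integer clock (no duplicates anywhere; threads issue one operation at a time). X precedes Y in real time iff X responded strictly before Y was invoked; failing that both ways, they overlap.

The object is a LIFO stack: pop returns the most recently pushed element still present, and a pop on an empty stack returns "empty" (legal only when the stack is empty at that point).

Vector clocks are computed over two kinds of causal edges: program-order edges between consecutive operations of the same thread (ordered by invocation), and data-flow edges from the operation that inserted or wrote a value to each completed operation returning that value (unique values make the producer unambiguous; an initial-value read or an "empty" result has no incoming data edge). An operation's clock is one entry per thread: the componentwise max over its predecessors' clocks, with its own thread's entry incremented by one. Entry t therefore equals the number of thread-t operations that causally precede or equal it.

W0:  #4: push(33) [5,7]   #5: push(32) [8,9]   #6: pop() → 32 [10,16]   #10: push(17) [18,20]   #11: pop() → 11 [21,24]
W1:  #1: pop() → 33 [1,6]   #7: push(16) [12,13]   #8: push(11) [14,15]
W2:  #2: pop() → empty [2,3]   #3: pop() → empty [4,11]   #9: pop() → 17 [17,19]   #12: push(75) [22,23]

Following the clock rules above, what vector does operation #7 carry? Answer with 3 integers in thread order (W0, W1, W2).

root op #2, invoked 2: fresh clock plus W2's own tick → (0, 0, 1)
root op #4, invoked 5: fresh clock plus W0's own tick → (1, 0, 0)
#3, invoked 4, takes VC(#2)=(0, 0, 1) under max, adds 1 for W2 → (0, 0, 2)
#1, invoked 1, takes VC(#4)=(1, 0, 0) under max, adds 1 for W1 → (1, 1, 0)
#5, invoked 8, takes VC(#4)=(1, 0, 0) under max, adds 1 for W0 → (2, 0, 0)
#7, invoked 12, takes VC(#1)=(1, 1, 0) under max, adds 1 for W1 → (1, 2, 0)
#6, invoked 10, takes VC(#5)=(2, 0, 0) under max, adds 1 for W0 → (3, 0, 0)
#8, invoked 14, takes VC(#7)=(1, 2, 0) under max, adds 1 for W1 → (1, 3, 0)
#10, invoked 18, takes VC(#6)=(3, 0, 0) under max, adds 1 for W0 → (4, 0, 0)
#9, invoked 17, takes VC(#3)=(0, 0, 2), VC(#10)=(4, 0, 0) under max, adds 1 for W2 → (4, 0, 3)
#12, invoked 22, takes VC(#9)=(4, 0, 3) under max, adds 1 for W2 → (4, 0, 4)
#11, invoked 21, takes VC(#8)=(1, 3, 0), VC(#10)=(4, 0, 0) under max, adds 1 for W0 → (5, 3, 0)
target: VC(#7) = (1, 2, 0)

(1, 2, 0)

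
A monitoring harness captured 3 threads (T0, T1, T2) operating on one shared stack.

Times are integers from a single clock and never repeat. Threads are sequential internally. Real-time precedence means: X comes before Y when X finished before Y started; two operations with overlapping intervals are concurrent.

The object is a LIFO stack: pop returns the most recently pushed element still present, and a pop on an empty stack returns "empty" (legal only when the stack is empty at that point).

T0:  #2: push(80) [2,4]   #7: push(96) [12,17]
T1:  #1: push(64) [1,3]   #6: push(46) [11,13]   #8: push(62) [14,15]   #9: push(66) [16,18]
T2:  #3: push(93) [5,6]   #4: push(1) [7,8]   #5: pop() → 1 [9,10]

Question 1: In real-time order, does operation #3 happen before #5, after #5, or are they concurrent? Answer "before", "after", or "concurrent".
Answer: before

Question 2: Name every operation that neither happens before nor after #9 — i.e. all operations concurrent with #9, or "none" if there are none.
Answer: #7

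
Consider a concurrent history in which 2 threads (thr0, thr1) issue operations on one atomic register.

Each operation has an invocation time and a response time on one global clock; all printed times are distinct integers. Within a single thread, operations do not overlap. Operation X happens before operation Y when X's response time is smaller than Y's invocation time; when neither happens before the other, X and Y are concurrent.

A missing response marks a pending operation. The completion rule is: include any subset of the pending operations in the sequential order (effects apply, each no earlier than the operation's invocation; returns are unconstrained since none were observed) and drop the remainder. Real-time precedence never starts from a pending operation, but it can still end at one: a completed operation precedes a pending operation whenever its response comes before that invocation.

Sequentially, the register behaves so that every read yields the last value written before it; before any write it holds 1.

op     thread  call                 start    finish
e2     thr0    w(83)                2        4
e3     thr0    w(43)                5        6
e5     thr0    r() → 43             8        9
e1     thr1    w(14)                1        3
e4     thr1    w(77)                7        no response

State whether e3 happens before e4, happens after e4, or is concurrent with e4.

e3 spans [5,6], e4 spans [7,…)
resp(e3)=6 < inv(e4)=7

before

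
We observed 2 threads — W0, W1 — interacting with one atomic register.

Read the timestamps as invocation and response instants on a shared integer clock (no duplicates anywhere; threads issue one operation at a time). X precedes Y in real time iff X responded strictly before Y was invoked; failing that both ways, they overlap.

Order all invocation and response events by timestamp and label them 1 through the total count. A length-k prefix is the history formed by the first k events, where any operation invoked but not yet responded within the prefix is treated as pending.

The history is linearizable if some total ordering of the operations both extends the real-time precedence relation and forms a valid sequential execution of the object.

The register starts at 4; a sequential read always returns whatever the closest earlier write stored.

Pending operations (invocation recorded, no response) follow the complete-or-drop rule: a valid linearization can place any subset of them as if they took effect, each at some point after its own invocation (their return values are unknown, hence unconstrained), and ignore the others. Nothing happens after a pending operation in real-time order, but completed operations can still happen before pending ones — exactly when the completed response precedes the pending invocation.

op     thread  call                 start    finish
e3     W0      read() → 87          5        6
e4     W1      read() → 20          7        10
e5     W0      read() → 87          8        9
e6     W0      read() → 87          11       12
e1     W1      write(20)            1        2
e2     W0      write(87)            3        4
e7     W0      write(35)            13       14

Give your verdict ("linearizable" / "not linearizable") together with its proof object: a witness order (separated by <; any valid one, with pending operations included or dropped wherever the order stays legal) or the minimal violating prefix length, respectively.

cut after 9 events: linearizable; cut after 10 events (e4 responds, time 10): not linearizable
no legal order exists: 2 real-time-consistent candidates over 5 completed atomic register operations, all rejected
take e1, e2, e3, e4, e5: step 4 already fails, because e4 read() → 20 cannot occur there
take e1, e2, e3, e5, e4: step 5 already fails, because e4 read() → 20 cannot occur there

not linearizable — minimal violating prefix: 10 events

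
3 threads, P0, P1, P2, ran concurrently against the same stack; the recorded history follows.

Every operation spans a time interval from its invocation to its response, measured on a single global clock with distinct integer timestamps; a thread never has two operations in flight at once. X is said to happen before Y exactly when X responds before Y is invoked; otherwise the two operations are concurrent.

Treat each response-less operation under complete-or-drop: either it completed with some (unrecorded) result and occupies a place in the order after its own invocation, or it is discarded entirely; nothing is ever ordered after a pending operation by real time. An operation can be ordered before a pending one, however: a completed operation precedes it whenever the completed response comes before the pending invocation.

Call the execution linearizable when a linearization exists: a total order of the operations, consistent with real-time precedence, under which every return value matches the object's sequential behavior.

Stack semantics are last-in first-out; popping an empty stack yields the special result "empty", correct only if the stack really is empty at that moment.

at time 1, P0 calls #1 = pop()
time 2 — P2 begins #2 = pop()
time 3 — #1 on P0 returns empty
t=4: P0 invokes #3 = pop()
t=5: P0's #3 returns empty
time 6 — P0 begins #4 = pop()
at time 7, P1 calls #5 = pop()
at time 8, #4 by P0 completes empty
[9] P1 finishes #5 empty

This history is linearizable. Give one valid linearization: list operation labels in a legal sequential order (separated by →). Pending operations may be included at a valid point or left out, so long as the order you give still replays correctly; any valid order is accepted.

step 1: #1 pop() → empty — stack <>
step 2: #2 pop() (pending, included) — stack <>
step 3: #3 pop() → empty — stack <>
step 4: #4 pop() → empty — stack <>
step 5: #5 pop() → empty — stack <>

#1 → #2 → #3 → #4 → #5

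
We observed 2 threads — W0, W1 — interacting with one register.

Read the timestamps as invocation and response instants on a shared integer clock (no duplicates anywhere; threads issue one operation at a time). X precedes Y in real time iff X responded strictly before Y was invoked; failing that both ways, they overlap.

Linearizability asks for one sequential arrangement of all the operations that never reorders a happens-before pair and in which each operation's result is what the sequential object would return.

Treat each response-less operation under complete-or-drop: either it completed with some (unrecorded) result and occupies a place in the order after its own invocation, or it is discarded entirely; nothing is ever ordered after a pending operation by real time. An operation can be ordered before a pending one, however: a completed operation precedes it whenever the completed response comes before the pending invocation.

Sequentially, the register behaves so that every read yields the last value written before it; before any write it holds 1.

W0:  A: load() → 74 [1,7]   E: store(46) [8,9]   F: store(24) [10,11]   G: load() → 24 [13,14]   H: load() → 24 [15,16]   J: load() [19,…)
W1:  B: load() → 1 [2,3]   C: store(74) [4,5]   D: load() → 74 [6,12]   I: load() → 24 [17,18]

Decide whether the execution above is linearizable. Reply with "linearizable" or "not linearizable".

one valid linearization: B, C, A, D, E, F, G, H, I
step 1: B load() → 1 — value 1
step 2: C store(74) — value 74
step 3: A load() → 74 — value 74
step 4: D load() → 74 — value 74
step 5: E store(46) — value 46
step 6: F store(24) — value 24
step 7: G load() → 24 — value 24
step 8: H load() → 24 — value 24
step 9: I load() → 24 — value 24

linearizable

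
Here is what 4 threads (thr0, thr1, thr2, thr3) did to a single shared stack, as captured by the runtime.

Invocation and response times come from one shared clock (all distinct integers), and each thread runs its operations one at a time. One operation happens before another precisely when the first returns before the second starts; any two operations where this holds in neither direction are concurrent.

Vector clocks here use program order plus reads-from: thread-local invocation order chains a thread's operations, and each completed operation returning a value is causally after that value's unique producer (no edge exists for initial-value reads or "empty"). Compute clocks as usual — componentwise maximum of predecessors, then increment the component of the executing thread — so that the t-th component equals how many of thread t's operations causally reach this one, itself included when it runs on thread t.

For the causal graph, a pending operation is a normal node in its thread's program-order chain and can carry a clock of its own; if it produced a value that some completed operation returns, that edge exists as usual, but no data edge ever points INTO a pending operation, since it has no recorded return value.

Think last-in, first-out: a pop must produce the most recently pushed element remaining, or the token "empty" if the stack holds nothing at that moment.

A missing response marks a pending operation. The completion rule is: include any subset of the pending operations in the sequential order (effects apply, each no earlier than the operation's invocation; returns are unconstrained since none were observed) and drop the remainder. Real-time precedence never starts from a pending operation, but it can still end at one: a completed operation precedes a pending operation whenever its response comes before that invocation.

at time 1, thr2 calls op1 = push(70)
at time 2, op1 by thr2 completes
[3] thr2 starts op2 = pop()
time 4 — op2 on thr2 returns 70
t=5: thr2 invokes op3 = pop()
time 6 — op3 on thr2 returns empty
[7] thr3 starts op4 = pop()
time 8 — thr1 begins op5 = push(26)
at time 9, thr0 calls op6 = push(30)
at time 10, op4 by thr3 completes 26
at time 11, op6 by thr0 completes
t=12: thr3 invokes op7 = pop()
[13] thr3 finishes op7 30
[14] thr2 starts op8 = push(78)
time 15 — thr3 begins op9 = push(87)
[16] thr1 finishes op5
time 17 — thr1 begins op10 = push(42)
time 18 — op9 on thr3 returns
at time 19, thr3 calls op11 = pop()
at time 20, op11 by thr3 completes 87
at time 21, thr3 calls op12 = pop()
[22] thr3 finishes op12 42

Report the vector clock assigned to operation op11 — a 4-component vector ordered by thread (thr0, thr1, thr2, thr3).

op1, invoked 1, has no incoming edges; only thr2's bump applies → (0, 0, 1, 0)
op5, invoked 8, has no incoming edges; only thr1's bump applies → (0, 1, 0, 0)
op6, invoked 9, has no incoming edges; only thr0's bump applies → (1, 0, 0, 0)
op2 (invocation 3): componentwise max over VC(op1)=(0, 0, 1, 0), +1 at thr2, giving (0, 0, 2, 0)
op4 (invocation 7): componentwise max over VC(op5)=(0, 1, 0, 0), +1 at thr3, giving (0, 1, 0, 1)
op10 (invocation 17): componentwise max over VC(op5)=(0, 1, 0, 0), +1 at thr1, giving (0, 2, 0, 0)
op3 (invocation 5): componentwise max over VC(op2)=(0, 0, 2, 0), +1 at thr2, giving (0, 0, 3, 0)
op8 (invocation 14): componentwise max over VC(op3)=(0, 0, 3, 0), +1 at thr2, giving (0, 0, 4, 0)
op7 (invocation 12): componentwise max over VC(op4)=(0, 1, 0, 1), VC(op6)=(1, 0, 0, 0), +1 at thr3, giving (1, 1, 0, 2)
op9 (invocation 15): componentwise max over VC(op7)=(1, 1, 0, 2), +1 at thr3, giving (1, 1, 0, 3)
op11 (invocation 19): componentwise max over VC(op9)=(1, 1, 0, 3), +1 at thr3, giving (1, 1, 0, 4)
op12 (invocation 21): componentwise max over VC(op10)=(0, 2, 0, 0), VC(op11)=(1, 1, 0, 4), +1 at thr3, giving (1, 2, 0, 5)
target: VC(op11) = (1, 1, 0, 4)

(1, 1, 0, 4)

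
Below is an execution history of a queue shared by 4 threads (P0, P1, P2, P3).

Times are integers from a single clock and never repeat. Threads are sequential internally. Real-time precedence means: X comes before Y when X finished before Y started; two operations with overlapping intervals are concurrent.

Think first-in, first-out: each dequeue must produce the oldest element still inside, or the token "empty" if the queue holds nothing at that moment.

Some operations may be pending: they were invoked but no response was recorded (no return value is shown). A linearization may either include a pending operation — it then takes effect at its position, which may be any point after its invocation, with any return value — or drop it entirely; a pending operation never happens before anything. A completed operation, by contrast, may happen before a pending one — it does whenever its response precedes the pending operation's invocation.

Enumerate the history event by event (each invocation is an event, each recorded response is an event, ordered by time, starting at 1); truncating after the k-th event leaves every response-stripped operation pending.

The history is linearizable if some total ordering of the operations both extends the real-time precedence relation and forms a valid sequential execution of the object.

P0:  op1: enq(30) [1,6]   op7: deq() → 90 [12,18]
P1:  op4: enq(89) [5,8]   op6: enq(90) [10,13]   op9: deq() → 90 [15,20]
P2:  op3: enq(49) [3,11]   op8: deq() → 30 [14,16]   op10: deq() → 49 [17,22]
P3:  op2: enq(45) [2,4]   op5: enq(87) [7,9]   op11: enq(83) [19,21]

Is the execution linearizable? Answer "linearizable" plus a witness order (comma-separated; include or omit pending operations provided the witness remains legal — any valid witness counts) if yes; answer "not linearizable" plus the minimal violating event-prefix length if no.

not linearizable — minimal violating prefix: 18 events

through event 17 a valid linearization exists; event 18 (op7 responding at time 18) ends that
8 completed operations, 85 real-time-consistent orders — every queue replay fails
no escape via the 2 pending operations (op9, op10): every completion choice fails
for example op1, op2, op3, op4, op5, op6, op7, op8 (pending dropped) fails at step 7: op7 deq() → 90 is not legal there
for example op1, op2, op3, op4, op5, op6, op8, op7 (pending dropped) fails at step 8: op7 deq() → 90 is not legal there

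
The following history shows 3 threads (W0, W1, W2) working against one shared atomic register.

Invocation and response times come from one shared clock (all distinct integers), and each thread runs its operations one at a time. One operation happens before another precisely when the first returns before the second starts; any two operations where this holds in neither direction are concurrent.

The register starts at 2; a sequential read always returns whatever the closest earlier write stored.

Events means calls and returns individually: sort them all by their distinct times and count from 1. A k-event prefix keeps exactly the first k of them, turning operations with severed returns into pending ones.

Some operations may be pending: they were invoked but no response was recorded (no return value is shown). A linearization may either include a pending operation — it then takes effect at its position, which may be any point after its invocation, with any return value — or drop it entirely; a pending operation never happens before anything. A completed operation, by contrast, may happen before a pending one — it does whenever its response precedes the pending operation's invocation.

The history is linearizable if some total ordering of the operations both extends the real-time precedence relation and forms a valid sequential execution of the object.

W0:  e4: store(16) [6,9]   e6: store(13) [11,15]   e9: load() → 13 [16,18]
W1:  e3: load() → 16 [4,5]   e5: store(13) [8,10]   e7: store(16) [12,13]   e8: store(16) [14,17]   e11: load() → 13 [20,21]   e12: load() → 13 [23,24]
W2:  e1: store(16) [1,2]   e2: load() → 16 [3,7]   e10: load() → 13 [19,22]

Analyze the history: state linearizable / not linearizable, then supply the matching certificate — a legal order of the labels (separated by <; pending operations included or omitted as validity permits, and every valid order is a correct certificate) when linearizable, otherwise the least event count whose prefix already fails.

linearizable — witness: e1 < e2 < e3 < e4 < e5 < e7 < e8 < e6 < e9 < e10 < e11 < e12

1. e1 store(16), leaving value 16
2. e2 load() → 16, leaving value 16
3. e3 load() → 16, leaving value 16
4. e4 store(16), leaving value 16
5. e5 store(13), leaving value 13
6. e7 store(16), leaving value 16
7. e8 store(16), leaving value 16
8. e6 store(13), leaving value 13
9. e9 load() → 13, leaving value 13
10. e10 load() → 13, leaving value 13
11. e11 load() → 13, leaving value 13
12. e12 load() → 13, leaving value 13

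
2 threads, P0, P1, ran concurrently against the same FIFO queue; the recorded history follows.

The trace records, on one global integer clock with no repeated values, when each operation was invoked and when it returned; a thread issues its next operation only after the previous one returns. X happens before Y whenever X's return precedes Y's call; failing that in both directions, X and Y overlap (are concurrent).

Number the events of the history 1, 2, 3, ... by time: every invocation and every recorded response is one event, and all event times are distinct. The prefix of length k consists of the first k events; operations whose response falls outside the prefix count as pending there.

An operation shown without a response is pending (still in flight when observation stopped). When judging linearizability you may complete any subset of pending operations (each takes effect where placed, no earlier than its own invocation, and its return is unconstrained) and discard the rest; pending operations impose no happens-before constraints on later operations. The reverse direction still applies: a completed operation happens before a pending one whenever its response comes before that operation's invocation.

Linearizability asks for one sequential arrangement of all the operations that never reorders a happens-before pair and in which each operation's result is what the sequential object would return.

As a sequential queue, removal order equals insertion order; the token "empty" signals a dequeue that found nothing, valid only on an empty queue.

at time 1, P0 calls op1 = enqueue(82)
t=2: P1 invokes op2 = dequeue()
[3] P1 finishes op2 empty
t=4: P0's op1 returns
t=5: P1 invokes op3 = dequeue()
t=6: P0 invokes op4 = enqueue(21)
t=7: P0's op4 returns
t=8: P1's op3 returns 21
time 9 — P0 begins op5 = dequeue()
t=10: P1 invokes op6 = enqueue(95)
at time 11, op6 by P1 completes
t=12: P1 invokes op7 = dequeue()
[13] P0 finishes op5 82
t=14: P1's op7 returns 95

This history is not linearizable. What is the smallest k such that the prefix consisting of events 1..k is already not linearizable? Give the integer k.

8

events 1..7 are linearizable; a witness order is op2, op1, op3, op4:
after step 1 (op2 dequeue() → empty): queue <>
after step 2 (op1 enqueue(82)): queue <82>
after step 3 (op3 dequeue() (pending, included)): queue <>
after step 4 (op4 enqueue(21)): queue <21>
once event 8 joins (op3's response, time 8), exhaustive search finds no witness
take op1, op2, op3, op4: step 2 already fails, because op2 dequeue() → empty cannot occur there
take op1, op2, op4, op3: step 2 already fails, because op2 dequeue() → empty cannot occur there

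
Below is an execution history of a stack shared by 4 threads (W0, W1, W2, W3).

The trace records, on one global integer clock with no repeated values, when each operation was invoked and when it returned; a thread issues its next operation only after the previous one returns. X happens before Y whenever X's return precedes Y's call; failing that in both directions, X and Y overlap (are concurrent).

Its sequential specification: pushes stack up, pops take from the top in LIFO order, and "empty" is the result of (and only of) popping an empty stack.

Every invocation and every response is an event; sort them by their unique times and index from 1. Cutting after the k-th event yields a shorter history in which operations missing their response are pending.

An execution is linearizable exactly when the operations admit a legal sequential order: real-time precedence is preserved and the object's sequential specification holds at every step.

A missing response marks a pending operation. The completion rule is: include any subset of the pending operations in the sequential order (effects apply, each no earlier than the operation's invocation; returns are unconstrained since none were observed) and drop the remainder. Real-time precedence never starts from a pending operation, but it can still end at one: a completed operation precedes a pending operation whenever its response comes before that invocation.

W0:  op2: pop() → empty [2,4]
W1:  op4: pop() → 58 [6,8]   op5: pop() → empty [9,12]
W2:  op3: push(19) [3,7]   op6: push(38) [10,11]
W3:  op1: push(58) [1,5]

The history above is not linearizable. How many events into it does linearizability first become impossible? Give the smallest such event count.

events 1..11 are linearizable, e.g. via op2, op1, op4, op3, op5, op6:
after step 1 (op2 pop() → empty): stack <>
after step 2 (op1 push(58)): stack <58>
after step 3 (op4 pop() → 58): stack <>
after step 4 (op3 push(19)): stack <19>
after step 5 (op5 pop() (pending, included)): stack <>
after step 6 (op6 push(38)): stack <38>
event 12 — op5's response, time 12 — after it, nothing linearizes
e.g. op1, op2, op3, op4, op5, op6: illegal at step 2, since op2 pop() → empty cannot apply there
e.g. op1, op2, op3, op4, op6, op5: illegal at step 2, since op2 pop() → empty cannot apply there

12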